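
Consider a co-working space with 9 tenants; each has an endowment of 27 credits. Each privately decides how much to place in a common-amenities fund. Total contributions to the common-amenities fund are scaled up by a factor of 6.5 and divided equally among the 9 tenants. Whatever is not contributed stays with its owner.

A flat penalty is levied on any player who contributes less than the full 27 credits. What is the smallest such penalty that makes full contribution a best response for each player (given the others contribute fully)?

Given the others contribute fully, the best deviation is to contribute 0 (any partial contribution still incurs the fine and gives up units whose private return 0.7222 is below 1).
Deviating from 27 to 0 saves 27 credits but forfeits the deviator's share of the drop in the common-amenities fund: 6.5/9 × 27 = 19.50.
So the deviation gain is 27 − 19.50 = 7.50, and the fine must be at least 7.50 credits to wipe it out.

7.50 credits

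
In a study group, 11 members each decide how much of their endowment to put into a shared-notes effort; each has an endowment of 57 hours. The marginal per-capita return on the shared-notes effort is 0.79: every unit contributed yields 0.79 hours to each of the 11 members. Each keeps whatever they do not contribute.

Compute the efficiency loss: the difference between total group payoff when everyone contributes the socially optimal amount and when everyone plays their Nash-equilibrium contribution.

The private return per contributed unit is 0.79 < 1, so contributing 0 is dominant for every player. At the Nash equilibrium everyone keeps their 57, and the group total is 11 × 57 = 627.
Each contributed unit returns 8.690 to the group as a whole (0.79 to each of 11 players), which exceeds 1, so the social optimum is full contribution: group total = 8.690 × 627 = 5448.63.
Efficiency loss = 5448.63 − 627 = 4821.63.

4821.63 hours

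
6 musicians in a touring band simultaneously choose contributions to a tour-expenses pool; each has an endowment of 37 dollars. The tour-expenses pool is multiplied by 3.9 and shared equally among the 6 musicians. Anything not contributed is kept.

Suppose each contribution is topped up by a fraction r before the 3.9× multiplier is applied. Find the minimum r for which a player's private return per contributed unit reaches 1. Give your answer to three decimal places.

0.538

With matching at rate r, one contributed unit becomes (1 + r) in the tour-expenses pool and returns 3.9 × (1 + r) / 6 to the contributor.
Setting this equal to 1: 1 + r = 6/3.9 = 1.5385.
So the minimum matching rate is r = 1.5385 − 1 = 0.538.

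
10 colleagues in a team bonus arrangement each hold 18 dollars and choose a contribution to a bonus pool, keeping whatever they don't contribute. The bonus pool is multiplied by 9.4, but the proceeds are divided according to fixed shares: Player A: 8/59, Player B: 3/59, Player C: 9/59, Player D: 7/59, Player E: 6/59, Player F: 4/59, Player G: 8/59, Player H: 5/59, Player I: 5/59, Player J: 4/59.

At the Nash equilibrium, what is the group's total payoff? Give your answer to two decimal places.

A player with share s gets back 9.4·s per unit contributed, so full contribution is dominant for anyone with s > 1/9.4 = 0.1064 and zero contribution is dominant for anyone below.
The shares above 0.1064 belong to Player A, Player C, Player D and Player G, contributing 18 each; the remaining 6 contribute 0. Total contributed: 72.
The bonus pool pays out 9.4 × 72 = 676.80 in total (split across the unequal shares, but the aggregate is all that matters for the group sum).
The 6 free-riders keep 18 each, adding 108. Group total = 108 + 676.80 = 784.80.

784.80 dollars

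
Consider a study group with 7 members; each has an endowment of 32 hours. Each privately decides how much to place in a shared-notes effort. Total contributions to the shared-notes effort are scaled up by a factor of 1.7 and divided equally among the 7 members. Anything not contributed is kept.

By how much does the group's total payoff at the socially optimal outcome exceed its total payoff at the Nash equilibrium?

Each contributed unit returns 1.7/7 = 0.2429 to its contributor — below 1 — so contributing 0 is dominant for every player. At the Nash equilibrium everyone keeps their 32, and the group total is 7 × 32 = 224.
Each contributed unit returns 1.700 to the group as a whole (0.2429 to each of 7 players), which exceeds 1, so the social optimum is full contribution: group total = 1.700 × 224 = 380.80.
Efficiency loss = 380.80 − 224 = 156.80.

156.80 hours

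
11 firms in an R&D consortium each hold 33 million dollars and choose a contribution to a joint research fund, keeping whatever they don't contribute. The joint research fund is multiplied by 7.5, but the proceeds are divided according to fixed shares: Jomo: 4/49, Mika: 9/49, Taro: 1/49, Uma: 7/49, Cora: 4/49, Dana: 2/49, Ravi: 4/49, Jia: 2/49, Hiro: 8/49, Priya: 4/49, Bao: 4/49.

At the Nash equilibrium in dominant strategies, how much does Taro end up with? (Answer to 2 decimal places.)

For player j, contributing a unit is worthwhile iff 7.5 × (j's share) ≥ 1, i.e. iff j's share is at least 0.1333.
Mika, Uma and Hiro clear that bar, contributing 33 each; the remaining 8 contribute 0. Total contributed: 99.
Taro keeps 33 and receives 7.5 × 99 × 1/49 = 15.15 from the joint research fund, for a payoff of 48.15.

48.15 million dollars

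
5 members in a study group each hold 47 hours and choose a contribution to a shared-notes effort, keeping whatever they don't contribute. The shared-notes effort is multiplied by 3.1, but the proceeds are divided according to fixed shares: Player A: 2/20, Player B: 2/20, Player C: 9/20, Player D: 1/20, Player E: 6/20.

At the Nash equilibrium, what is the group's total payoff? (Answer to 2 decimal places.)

333.70 hours

For player j, contributing a unit is worthwhile iff 3.1 × (j's share) ≥ 1, i.e. iff j's share is at least 0.3226.
Only Player C (9/20) clears that bar, contributing 47; the remaining 4 contribute 0. Total contributed: 47.
The shared-notes effort pays out 3.1 × 47 = 145.70 in total (split across the unequal shares, but the aggregate is all that matters for the group sum).
The 4 free-riders keep 47 each, adding 188. Group total = 188 + 145.70 = 333.70.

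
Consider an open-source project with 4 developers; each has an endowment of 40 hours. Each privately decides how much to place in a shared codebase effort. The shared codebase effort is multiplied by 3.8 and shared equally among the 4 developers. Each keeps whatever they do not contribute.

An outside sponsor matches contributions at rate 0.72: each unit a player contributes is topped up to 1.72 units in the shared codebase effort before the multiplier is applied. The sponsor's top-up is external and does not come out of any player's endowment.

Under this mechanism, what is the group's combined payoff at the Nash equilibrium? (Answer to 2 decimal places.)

1045.76 hours

With the mechanism, a contributed unit returns 3.8 × 1.72 / 4 = 1.6340 per unit of net cost to the contributor — now above 1 — so contributing fully is weakly dominant for every player.
At the Nash equilibrium everyone contributes 40. Group total payoff = 3.8 × 1.72 × 160 = 1045.76.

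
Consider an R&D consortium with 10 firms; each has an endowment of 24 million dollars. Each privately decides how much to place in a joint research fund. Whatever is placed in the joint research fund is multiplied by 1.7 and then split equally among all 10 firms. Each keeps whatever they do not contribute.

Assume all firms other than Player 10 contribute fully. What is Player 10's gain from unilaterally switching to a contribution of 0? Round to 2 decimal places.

Switching from a contribution of 24 to 0 lets Player 10 keep an extra 24 million dollars, but lowers the joint research fund by 24, which costs Player 10 their own share of that drop: 1.7/10 × 24 = 4.08.
Net gain = 24 − 4.08 = 19.92. The private return per contributed unit (0.1700) is below 1, so free-riding is indeed the best response regardless of what the others do.

19.92 million dollars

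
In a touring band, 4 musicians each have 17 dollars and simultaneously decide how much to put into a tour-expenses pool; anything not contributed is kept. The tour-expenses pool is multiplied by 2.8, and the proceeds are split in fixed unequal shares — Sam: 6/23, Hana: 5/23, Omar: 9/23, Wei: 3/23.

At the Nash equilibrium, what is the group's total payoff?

Player j's private return per contributed unit is 2.8 × (j's share). Contributing is weakly dominant for j when that share is at least 1/2.8 = 0.3571, and contributing 0 is dominant otherwise.
The only share above 0.3571 is Omar's 9/23, contributing 17; the remaining 3 contribute 0. Total contributed: 17.
The tour-expenses pool pays out 2.8 × 17 = 47.60 in total (split across the unequal shares, but the aggregate is all that matters for the group sum).
The 3 free-riders keep 17 each, adding 51. Group total = 51 + 47.60 = 98.60.

98.60 dollars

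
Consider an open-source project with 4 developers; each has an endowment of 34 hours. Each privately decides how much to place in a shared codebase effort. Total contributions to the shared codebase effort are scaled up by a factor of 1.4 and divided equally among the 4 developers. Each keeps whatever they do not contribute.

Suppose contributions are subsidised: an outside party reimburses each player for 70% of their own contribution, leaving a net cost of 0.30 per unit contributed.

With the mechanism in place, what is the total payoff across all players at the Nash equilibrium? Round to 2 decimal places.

285.60 hours

The effective private return per unit is now (1.4/4) / 0.30 = 1.1667 > 1, so every player's dominant strategy flips to full contribution.
At the Nash equilibrium everyone contributes 34. Group total payoff = 4 × (34 × 0.70 + 1.4 × 34) = 285.60.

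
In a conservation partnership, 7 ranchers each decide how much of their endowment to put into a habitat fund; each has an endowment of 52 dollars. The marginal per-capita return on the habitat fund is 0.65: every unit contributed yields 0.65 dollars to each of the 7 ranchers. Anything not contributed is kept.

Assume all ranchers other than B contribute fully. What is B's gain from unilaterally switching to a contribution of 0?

18.20 dollars

Switching from a contribution of 52 to 0 lets B keep an extra 52 dollars, but lowers the habitat fund by 52, which costs B their own share of that drop: 0.65 × 52 = 33.80.
Net gain = 52 − 33.80 = 18.20. The private return per contributed unit (0.65) is below 1, so free-riding is indeed the best response regardless of what the others do.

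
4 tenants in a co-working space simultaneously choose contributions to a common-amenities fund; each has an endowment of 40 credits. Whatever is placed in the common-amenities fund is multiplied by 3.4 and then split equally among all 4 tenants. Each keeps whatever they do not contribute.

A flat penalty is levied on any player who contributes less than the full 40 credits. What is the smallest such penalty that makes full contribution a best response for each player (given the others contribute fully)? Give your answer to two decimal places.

6.00 credits

Given the others contribute fully, the best deviation is to contribute 0 (any partial contribution still incurs the fine and gives up units whose private return 0.8500 is below 1).
Deviating from 40 to 0 saves 40 credits but forfeits the deviator's share of the drop in the common-amenities fund: 3.4/4 × 40 = 34.00.
So the deviation gain is 40 − 34.00 = 6.00, and the fine must be at least 6.00 credits to wipe it out.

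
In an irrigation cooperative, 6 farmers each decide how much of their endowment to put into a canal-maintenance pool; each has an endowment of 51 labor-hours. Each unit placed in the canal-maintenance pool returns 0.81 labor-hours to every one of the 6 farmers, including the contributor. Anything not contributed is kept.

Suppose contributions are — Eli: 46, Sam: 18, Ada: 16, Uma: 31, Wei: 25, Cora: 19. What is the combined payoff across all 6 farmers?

Total contributed: 46 + 18 + 16 + 31 + 25 + 19 = 155; total kept: 6 × 51 − 155 = 151.
The canal-maintenance pool pays out 0.81 × 6 × 155 = 753.30 in aggregate.
Group total = 151 + 753.30 = 904.30.

904.30 labor-hours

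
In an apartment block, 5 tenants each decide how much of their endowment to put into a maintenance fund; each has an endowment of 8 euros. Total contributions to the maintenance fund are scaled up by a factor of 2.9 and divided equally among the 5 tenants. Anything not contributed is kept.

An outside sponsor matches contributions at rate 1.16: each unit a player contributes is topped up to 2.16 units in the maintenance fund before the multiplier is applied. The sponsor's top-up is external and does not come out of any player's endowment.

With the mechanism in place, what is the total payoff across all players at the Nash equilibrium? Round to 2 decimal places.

250.56 euros

With the mechanism, a contributed unit returns 2.9 × 2.16 / 5 = 1.2528 per unit of net cost to the contributor — now above 1 — so contributing fully is weakly dominant for every player.
At the Nash equilibrium everyone contributes 8. Group total payoff = 2.9 × 2.16 × 40 = 250.56.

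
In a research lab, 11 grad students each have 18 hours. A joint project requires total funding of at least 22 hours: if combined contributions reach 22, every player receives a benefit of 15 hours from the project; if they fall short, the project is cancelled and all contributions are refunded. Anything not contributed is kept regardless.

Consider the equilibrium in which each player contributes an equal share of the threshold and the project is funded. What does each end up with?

31 hours

Equal share of the threshold: 22/11 = 2.
At this profile no one gains by cutting their contribution: any cut drops the total below 22, the project is cancelled, contributions are refunded, and the deviator ends with 18, which is less than 18 − 2 + 15 = 31. Contributing more than 2 just wastes the excess. So contributing exactly 2 is a best response.
Each player's payoff: 18 − 2 + 15 = 31.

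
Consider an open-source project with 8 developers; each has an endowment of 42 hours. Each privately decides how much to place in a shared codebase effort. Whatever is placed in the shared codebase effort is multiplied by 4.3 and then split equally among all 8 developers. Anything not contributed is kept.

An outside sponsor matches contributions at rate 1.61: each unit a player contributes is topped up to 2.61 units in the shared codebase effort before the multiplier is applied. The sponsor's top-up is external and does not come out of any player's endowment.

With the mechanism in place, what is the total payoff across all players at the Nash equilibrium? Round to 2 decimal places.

3770.93 hours

With the mechanism, a contributed unit returns 4.3 × 2.61 / 8 = 1.4029 per unit of net cost to the contributor — now above 1 — so contributing fully is weakly dominant for every player.
At the Nash equilibrium everyone contributes 42. Group total payoff = 4.3 × 2.61 × 336 = 3770.93.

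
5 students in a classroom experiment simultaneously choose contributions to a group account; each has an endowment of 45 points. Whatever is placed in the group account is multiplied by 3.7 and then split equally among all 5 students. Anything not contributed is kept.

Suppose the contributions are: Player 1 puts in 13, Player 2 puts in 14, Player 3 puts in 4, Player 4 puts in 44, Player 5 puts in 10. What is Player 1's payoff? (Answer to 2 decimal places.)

Total contributed: 13 + 14 + 4 + 44 + 10 = 85.
Each receives 3.7 × 85 / 5 = 62.90 from the group account.
Player 1 keeps 45 − 13 = 32, so Player 1's payoff is 32 + 62.90 = 94.90.

94.90 points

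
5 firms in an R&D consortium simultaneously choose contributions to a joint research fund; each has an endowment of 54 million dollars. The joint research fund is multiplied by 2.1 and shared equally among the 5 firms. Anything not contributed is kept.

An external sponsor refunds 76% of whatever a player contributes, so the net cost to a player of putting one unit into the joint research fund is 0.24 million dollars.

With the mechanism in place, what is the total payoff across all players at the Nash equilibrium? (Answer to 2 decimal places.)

The effective private return per unit is now (2.1/5) / 0.24 = 1.7500 > 1, so every player's dominant strategy flips to full contribution.
So the Nash equilibrium is full contribution by all 5; the group earns 5 × (54 × 0.76 + 2.1 × 54) = 772.20.

772.20 million dollars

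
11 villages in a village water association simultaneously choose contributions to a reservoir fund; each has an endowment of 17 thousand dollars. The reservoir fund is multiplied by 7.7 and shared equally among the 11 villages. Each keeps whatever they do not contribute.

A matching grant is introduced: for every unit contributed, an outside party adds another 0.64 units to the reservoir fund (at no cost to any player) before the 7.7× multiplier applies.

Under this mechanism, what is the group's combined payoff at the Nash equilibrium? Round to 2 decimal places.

With the mechanism, a contributed unit returns 7.7 × 1.64 / 11 = 1.1480 per unit of net cost to the contributor — now above 1 — so contributing fully is weakly dominant for every player.
So the Nash equilibrium is full contribution by all 11; the group earns 7.7 × 1.64 × 187 = 2361.44.

2361.44 thousand dollars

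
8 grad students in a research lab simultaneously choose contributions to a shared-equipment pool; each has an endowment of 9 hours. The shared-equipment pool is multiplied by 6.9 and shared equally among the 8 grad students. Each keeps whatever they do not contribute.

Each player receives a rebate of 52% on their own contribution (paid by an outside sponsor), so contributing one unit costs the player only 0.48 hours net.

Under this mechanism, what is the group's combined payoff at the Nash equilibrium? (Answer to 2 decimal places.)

534.24 hours

Under the mechanism each unit contributed yields (6.9/8) / 0.48 = 1.7969 back to its contributor per unit of net cost, which exceeds 1, making full contribution the dominant choice for everyone.
So the Nash equilibrium is full contribution by all 8; the group earns 8 × (9 × 0.52 + 6.9 × 9) = 534.24.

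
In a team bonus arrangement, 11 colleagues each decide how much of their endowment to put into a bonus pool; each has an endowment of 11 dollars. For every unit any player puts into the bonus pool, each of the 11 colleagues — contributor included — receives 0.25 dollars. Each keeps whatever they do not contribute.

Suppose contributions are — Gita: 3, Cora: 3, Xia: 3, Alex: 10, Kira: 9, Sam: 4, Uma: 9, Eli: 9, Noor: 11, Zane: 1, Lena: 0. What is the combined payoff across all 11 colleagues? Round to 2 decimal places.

Total contributed: 3 + 3 + 3 + 10 + 9 + 4 + 9 + 9 + 11 + 1 + 0 = 62; total kept: 11 × 11 − 62 = 59.
The bonus pool pays out 0.25 × 11 × 62 = 170.50 in aggregate.
Group total = 59 + 170.50 = 229.50.

229.50 dollars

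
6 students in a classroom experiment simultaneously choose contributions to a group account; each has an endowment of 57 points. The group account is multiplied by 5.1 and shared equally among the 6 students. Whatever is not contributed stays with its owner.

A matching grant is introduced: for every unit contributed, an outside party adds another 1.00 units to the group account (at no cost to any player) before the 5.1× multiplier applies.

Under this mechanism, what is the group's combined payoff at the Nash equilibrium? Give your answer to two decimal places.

3488.40 points

The effective private return per unit is now 5.1 × 2.00 / 6 = 1.7000 > 1, so every player's dominant strategy flips to full contribution.
So the Nash equilibrium is full contribution by all 6; the group earns 5.1 × 2.00 × 342 = 3488.40.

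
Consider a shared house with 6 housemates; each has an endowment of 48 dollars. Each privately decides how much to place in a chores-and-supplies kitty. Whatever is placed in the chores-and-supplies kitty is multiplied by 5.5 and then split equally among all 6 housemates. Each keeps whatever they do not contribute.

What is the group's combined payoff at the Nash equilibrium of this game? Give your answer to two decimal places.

Each contributed unit returns 5.5/6 = 0.9167 to its contributor — below 1 — so contributing 0 is dominant for every player. At the Nash equilibrium everyone keeps their 48, and the group total is 6 × 48 = 288.

288.00 dollars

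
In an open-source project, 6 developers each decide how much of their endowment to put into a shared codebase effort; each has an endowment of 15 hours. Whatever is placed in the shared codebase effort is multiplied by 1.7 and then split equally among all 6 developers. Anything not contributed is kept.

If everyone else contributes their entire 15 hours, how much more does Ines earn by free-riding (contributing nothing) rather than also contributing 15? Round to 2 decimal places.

10.75 hours

Switching from a contribution of 15 to 0 lets Ines keep an extra 15 hours, but lowers the shared codebase effort by 15, which costs Ines their own share of that drop: 1.7/6 × 15 = 4.25.
Net gain = 15 − 4.25 = 10.75. The private return per contributed unit (0.2833) is below 1, so free-riding is indeed the best response regardless of what the others do.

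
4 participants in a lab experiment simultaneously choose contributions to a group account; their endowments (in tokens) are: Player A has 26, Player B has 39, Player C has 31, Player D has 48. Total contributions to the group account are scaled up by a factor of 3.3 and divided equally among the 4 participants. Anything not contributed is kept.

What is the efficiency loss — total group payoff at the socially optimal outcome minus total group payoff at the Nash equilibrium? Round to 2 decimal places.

331.20 tokens

The private return per contributed unit is 3.3/4 = 0.8250 < 1 for every player regardless of endowment, so the Nash equilibrium is zero contribution and the group total is Σ E_j = 26 + 39 + 31 + 48 = 144.
Each contributed unit returns 3.300 to the group, so the social optimum is full contribution by everyone: group total = 3.300 × 144 = 475.20.
Efficiency loss = (3.300 − 1) × 144 = 331.20.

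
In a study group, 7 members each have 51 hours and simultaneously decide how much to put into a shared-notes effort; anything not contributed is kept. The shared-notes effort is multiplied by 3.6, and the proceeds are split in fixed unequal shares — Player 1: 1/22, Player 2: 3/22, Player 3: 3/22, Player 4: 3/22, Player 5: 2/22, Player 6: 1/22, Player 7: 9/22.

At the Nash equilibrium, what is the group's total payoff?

Player j's private return per contributed unit is 3.6 × (j's share). Contributing is weakly dominant for j when that share is at least 1/3.6 = 0.2778, and contributing 0 is dominant otherwise.
Only Player 7 (9/22) clears that bar, contributing 51; the remaining 6 contribute 0. Total contributed: 51.
The shared-notes effort pays out 3.6 × 51 = 183.60 in total (split across the unequal shares, but the aggregate is all that matters for the group sum).
The 6 free-riders keep 51 each, adding 306. Group total = 306 + 183.60 = 489.60.

489.60 hours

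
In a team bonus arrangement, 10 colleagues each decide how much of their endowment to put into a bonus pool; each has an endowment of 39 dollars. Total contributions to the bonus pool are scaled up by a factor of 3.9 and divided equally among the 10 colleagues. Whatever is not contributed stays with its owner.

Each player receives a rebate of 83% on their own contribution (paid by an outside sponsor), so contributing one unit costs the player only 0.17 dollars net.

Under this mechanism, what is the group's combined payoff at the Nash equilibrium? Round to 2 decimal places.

1844.70 dollars

With the mechanism, a contributed unit returns (3.9/10) / 0.17 = 2.2941 per unit of net cost to the contributor — now above 1 — so contributing fully is weakly dominant for every player.
At the Nash equilibrium everyone contributes 39. Group total payoff = 10 × (39 × 0.83 + 3.9 × 39) = 1844.70.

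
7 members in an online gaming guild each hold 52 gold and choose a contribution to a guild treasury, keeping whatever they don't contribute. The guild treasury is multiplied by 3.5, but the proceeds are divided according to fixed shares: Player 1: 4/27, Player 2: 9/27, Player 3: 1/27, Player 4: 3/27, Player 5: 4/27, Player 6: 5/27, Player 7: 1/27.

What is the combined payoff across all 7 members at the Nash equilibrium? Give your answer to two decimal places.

Player j's private return per contributed unit is 3.5 × (j's share). Contributing is weakly dominant for j when that share is at least 1/3.5 = 0.2857, and contributing 0 is dominant otherwise.
The only share above 0.2857 is Player 2's 9/27, contributing 52; the remaining 6 contribute 0. Total contributed: 52.
The guild treasury pays out 3.5 × 52 = 182.00 in total (split across the unequal shares, but the aggregate is all that matters for the group sum).
The 6 free-riders keep 52 each, adding 312. Group total = 312 + 182.00 = 494.00.

494.00 gold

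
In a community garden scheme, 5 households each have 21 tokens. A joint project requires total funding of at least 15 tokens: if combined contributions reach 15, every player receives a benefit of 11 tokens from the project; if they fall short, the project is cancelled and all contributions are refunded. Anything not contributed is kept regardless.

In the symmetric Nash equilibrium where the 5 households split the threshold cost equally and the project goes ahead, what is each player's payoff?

29 tokens

Equal share of the threshold: 15/5 = 3.
At this profile no one gains by cutting their contribution: any cut drops the total below 15, the project is cancelled, contributions are refunded, and the deviator ends with 21, which is less than 21 − 3 + 11 = 29. Contributing more than 3 just wastes the excess. So contributing exactly 3 is a best response.
Each player's payoff: 21 − 3 + 11 = 29.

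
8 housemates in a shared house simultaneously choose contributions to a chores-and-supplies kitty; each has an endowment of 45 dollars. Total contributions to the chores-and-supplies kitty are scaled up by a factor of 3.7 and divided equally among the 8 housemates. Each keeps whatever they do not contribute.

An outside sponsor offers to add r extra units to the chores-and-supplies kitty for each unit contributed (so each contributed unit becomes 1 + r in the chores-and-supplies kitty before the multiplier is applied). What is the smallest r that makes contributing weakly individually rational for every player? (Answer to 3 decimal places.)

1.162

With matching at rate r, one contributed unit becomes (1 + r) in the chores-and-supplies kitty and returns 3.7 × (1 + r) / 8 to the contributor.
Setting this equal to 1: 1 + r = 8/3.7 = 2.1622.
So the minimum matching rate is r = 2.1622 − 1 = 1.162.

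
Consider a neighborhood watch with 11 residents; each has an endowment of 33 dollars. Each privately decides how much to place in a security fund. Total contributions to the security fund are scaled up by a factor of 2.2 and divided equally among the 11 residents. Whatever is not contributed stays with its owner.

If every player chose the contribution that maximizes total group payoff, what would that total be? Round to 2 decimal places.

Each contributed unit returns 2.200 to the group as a whole (0.2000 to each of 11 players), which exceeds 1, so the social optimum is full contribution: group total = 2.200 × 363 = 798.60.

798.60 dollars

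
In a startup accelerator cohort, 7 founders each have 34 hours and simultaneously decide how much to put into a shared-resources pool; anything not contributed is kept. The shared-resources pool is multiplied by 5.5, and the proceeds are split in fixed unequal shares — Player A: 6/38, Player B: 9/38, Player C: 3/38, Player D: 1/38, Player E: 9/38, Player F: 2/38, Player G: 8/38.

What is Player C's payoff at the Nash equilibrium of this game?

For player j, contributing a unit is worthwhile iff 5.5 × (j's share) ≥ 1, i.e. iff j's share is at least 0.1818.
The shares above 0.1818 belong to Player B, Player E and Player G, contributing 34 each; the remaining 4 contribute 0. Total contributed: 102.
Player C keeps 34 and receives 5.5 × 102 × 3/38 = 44.29 from the shared-resources pool, for a payoff of 78.29.

78.29 hours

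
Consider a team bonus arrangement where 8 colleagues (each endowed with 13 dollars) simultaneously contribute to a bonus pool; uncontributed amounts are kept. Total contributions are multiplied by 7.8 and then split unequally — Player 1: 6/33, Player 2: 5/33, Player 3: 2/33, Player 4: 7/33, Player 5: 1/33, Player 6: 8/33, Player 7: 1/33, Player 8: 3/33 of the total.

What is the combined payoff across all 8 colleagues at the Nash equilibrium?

457.60 dollars

For player j, contributing a unit is worthwhile iff 7.8 × (j's share) ≥ 1, i.e. iff j's share is at least 0.1282.
Player 1, Player 2, Player 4 and Player 6 clear that bar, contributing 13 each; the remaining 4 contribute 0. Total contributed: 52.
The bonus pool pays out 7.8 × 52 = 405.60 in total (split across the unequal shares, but the aggregate is all that matters for the group sum).
The 4 free-riders keep 13 each, adding 52. Group total = 52 + 405.60 = 457.60.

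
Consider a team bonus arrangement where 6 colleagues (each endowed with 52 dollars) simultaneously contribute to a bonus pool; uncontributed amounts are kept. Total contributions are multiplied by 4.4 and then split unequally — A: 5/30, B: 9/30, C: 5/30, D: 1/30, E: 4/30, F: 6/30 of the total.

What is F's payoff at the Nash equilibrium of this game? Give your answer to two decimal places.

Each unit j contributes comes back to j as 4.4 × (j's share), so j prefers to contribute only if that share exceeds 1/4.4 = 0.2273; otherwise keeping the unit dominates.
The only share above 0.2273 is B's 9/30, contributing 52; the remaining 5 contribute 0. Total contributed: 52.
F keeps 52 and receives 4.4 × 52 × 6/30 = 45.76 from the bonus pool, for a payoff of 97.76.

97.76 dollars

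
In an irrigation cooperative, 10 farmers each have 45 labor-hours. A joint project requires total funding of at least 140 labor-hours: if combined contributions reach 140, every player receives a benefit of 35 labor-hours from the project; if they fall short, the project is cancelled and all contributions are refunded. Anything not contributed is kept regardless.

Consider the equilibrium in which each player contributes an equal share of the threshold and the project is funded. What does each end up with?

66 labor-hours

Equal share of the threshold: 140/10 = 14.
At this profile no one gains by cutting their contribution: any cut drops the total below 140, the project is cancelled, contributions are refunded, and the deviator ends with 45, which is less than 45 − 14 + 35 = 66. Contributing more than 14 just wastes the excess. So contributing exactly 14 is a best response.
Each player's payoff: 45 − 14 + 35 = 66.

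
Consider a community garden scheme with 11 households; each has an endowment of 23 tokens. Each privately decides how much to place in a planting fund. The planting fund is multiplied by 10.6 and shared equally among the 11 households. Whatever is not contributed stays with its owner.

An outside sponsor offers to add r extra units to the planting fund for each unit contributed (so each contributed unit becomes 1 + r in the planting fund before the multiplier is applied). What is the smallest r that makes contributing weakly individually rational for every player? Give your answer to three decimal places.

With matching at rate r, one contributed unit becomes (1 + r) in the planting fund and returns 10.6 × (1 + r) / 11 to the contributor.
Setting this equal to 1: 1 + r = 11/10.6 = 1.0377.
So the minimum matching rate is r = 1.0377 − 1 = 0.038.

0.038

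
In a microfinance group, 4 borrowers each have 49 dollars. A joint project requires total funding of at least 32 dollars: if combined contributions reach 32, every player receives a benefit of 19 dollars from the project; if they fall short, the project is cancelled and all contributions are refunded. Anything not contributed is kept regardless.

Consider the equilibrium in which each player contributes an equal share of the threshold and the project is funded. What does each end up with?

60 dollars

Equal share of the threshold: 32/4 = 8.
At this profile no one gains by cutting their contribution: any cut drops the total below 32, the project is cancelled, contributions are refunded, and the deviator ends with 49, which is less than 49 − 8 + 19 = 60. Contributing more than 8 just wastes the excess. So contributing exactly 8 is a best response.
Each player's payoff: 49 − 8 + 19 = 60.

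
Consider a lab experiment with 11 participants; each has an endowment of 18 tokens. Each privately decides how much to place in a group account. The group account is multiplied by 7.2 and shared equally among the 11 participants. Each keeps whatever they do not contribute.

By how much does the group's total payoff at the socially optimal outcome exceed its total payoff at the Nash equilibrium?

1227.60 tokens

Each contributed unit returns 7.2/11 = 0.6545 to its contributor — below 1 — so contributing 0 is dominant for every player. At the Nash equilibrium everyone keeps their 18, and the group total is 11 × 18 = 198.
Each contributed unit returns 7.200 to the group as a whole (0.6545 to each of 11 players), which exceeds 1, so the social optimum is full contribution: group total = 7.200 × 198 = 1425.60.
Efficiency loss = 1425.60 − 198 = 1227.60.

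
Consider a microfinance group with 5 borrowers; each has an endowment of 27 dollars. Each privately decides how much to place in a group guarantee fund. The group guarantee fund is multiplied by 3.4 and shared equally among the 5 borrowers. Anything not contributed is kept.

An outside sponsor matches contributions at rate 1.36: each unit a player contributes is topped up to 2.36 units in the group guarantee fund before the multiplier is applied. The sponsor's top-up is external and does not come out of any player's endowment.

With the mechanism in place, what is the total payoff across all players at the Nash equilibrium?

Under the mechanism each unit contributed yields 3.4 × 2.36 / 5 = 1.6048 back to its contributor per unit of net cost, which exceeds 1, making full contribution the dominant choice for everyone.
At the Nash equilibrium everyone contributes 27. Group total payoff = 3.4 × 2.36 × 135 = 1083.24.

1083.24 dollars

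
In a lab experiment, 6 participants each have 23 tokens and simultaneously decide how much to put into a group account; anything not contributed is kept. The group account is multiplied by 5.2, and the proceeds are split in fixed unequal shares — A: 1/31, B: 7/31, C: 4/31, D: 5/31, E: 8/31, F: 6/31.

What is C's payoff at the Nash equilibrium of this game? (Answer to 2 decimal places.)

Player j's private return per contributed unit is 5.2 × (j's share). Contributing is weakly dominant for j when that share is at least 1/5.2 = 0.1923, and contributing 0 is dominant otherwise.
B, E and F are above the threshold, contributing 23 each; the remaining 3 contribute 0. Total contributed: 69.
C keeps 23 and receives 5.2 × 69 × 4/31 = 46.30 from the group account, for a payoff of 69.30.

69.30 tokens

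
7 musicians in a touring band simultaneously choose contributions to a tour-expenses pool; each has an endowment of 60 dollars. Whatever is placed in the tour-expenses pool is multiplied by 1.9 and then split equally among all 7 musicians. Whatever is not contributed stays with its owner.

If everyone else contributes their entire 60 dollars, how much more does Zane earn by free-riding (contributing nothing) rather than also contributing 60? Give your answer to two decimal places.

43.71 dollars

Switching from a contribution of 60 to 0 lets Zane keep an extra 60 dollars, but lowers the tour-expenses pool by 60, which costs Zane their own share of that drop: 1.9/7 × 60 = 16.29.
Net gain = 60 − 16.29 = 43.71. The private return per contributed unit (0.2714) is below 1, so free-riding is indeed the best response regardless of what the others do.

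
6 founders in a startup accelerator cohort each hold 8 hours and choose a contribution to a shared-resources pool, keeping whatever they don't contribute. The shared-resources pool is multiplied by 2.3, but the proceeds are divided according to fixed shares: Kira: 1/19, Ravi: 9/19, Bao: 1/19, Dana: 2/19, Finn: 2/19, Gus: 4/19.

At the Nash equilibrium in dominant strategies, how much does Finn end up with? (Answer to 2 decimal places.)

9.94 hours

Player j's private return per contributed unit is 2.3 × (j's share). Contributing is weakly dominant for j when that share is at least 1/2.3 = 0.4348, and contributing 0 is dominant otherwise.
The only share above 0.4348 is Ravi's 9/19, contributing 8; the remaining 5 contribute 0. Total contributed: 8.
Finn keeps 8 and receives 2.3 × 8 × 2/19 = 1.94 from the shared-resources pool, for a payoff of 9.94.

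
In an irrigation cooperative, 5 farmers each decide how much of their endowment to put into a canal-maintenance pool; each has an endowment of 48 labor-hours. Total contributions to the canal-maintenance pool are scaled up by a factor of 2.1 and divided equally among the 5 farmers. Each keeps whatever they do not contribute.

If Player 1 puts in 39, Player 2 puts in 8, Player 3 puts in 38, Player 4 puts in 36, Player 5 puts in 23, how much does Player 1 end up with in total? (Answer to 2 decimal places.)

Total contributed: 39 + 8 + 38 + 36 + 23 = 144.
Each receives 2.1 × 144 / 5 = 60.48 from the canal-maintenance pool.
Player 1 keeps 48 − 39 = 9, so Player 1's payoff is 9 + 60.48 = 69.48.

69.48 labor-hours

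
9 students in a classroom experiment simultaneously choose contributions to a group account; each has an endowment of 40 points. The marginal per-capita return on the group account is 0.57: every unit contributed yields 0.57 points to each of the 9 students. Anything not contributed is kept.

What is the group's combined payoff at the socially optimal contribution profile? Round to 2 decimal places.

1846.80 points

Each contributed unit returns 5.130 to the group as a whole (0.57 to each of 9 players), which exceeds 1, so the social optimum is full contribution: group total = 5.130 × 360 = 1846.80.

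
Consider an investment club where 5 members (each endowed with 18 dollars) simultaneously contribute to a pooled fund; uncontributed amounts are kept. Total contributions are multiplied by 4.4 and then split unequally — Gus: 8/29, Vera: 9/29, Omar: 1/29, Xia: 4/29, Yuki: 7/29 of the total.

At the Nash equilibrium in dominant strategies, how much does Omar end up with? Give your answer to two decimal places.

26.19 dollars

A player with share s gets back 4.4·s per unit contributed, so full contribution is dominant for anyone with s > 1/4.4 = 0.2273 and zero contribution is dominant for anyone below.
Gus, Vera and Yuki are above the threshold, contributing 18 each; the remaining 2 contribute 0. Total contributed: 54.
Omar keeps 18 and receives 4.4 × 54 × 1/29 = 8.19 from the pooled fund, for a payoff of 26.19.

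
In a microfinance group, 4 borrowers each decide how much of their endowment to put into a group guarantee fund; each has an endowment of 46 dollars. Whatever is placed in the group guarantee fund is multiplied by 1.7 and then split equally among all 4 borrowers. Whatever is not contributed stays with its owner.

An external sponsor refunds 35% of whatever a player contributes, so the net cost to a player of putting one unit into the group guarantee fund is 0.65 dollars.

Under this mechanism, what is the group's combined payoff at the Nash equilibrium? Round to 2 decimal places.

With the mechanism, a contributed unit returns (1.7/4) / 0.65 = 0.6538 per unit of net cost — still below 1 — so contributing 0 remains dominant for every player.
At the Nash equilibrium no one contributes; group total payoff = 4 × 46 = 184.

184.00 dollars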